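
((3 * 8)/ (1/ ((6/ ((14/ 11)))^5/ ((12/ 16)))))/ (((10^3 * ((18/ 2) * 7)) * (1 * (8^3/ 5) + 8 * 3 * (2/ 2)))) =4348377/ 464713550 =0.01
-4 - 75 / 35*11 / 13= -529 / 91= -5.81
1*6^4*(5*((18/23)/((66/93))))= 1807920/253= 7145.93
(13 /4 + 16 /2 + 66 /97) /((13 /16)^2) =296256 /16393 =18.07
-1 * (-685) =685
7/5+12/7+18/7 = 199/35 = 5.69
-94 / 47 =-2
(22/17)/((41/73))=1606/697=2.30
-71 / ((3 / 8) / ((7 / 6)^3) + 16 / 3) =-73059 / 5731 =-12.75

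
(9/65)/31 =9/2015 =0.00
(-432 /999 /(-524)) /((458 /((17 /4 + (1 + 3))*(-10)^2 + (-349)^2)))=245252 /1109963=0.22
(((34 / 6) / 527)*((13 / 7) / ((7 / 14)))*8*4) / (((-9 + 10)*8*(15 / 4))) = 416 / 9765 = 0.04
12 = 12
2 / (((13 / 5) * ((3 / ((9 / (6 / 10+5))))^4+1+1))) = 253125 / 4653389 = 0.05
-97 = -97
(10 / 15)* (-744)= -496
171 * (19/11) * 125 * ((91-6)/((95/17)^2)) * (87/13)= 96171975/143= 672531.29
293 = 293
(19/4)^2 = 361/16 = 22.56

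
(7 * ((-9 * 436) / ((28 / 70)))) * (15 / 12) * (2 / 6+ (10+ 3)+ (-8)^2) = -6638100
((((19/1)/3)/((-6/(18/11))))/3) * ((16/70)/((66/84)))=-304/1815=-0.17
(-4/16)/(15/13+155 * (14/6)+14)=-39/58784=-0.00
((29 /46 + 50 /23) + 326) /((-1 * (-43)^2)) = -0.18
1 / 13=0.08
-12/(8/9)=-27/2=-13.50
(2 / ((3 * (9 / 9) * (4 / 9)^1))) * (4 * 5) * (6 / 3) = 60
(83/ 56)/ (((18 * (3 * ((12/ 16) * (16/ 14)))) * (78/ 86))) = 3569/ 101088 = 0.04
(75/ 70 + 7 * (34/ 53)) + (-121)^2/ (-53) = -200847/ 742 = -270.68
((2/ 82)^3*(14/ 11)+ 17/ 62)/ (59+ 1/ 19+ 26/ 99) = 2204035245/ 476758536344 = 0.00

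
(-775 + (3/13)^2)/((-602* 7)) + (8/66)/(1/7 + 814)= 12325161685/66967461561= 0.18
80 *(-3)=-240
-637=-637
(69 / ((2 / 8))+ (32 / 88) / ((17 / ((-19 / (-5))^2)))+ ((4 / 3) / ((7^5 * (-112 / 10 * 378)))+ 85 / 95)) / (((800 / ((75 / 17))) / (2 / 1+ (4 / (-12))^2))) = 6570000373126327 / 2035790389987200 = 3.23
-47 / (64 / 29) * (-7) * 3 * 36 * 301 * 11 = 852936777 / 16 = 53308548.56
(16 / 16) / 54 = 1 / 54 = 0.02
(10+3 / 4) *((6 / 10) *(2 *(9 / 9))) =129 / 10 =12.90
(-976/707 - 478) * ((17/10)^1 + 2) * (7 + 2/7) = -319772907/24745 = -12922.73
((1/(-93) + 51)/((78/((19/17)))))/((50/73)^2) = 240066121/154147500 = 1.56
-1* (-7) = 7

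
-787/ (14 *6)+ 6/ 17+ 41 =45673/ 1428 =31.98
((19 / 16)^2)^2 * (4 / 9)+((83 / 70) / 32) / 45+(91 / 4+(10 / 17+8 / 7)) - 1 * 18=153866771 / 20889600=7.37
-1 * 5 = -5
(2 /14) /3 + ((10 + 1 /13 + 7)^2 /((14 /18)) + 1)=1334386 /3549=375.99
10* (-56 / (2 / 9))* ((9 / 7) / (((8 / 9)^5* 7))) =-23914845 / 28672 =-834.08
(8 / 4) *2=4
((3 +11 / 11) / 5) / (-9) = -4 / 45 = -0.09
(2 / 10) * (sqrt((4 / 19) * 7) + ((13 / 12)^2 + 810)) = 2 * sqrt(133) / 95 + 116809 / 720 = 162.48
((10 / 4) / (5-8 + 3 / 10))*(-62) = 1550 / 27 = 57.41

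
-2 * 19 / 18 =-19 / 9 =-2.11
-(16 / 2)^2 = -64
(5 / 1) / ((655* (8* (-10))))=-1 / 10480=-0.00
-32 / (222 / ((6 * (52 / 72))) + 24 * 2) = -0.32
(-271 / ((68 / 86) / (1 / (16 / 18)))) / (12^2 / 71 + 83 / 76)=-141479073 / 1144916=-123.57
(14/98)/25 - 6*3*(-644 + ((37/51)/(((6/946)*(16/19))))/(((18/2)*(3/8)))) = 872937034/80325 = 10867.56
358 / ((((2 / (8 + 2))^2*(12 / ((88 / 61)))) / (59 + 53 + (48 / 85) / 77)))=2624455040 / 21777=120514.99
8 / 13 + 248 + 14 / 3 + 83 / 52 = 39761 / 156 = 254.88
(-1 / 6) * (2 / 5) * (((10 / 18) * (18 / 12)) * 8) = -4 / 9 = -0.44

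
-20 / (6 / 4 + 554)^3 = -160 / 1371330631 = -0.00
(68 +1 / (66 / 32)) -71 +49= 1534 / 33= 46.48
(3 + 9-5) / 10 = 7 / 10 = 0.70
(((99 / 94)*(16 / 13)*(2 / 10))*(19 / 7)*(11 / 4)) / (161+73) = 2299 / 278005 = 0.01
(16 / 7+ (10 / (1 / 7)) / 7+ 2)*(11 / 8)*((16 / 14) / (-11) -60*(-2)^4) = -924100 / 49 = -18859.18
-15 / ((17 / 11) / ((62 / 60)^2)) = -10571 / 1020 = -10.36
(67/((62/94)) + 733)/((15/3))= 25872/155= 166.92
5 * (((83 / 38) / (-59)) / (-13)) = 415 / 29146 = 0.01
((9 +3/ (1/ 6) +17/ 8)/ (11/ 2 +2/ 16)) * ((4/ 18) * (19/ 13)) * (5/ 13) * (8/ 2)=35416/ 13689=2.59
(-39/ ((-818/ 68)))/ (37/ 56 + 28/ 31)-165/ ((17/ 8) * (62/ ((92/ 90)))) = 0.79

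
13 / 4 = 3.25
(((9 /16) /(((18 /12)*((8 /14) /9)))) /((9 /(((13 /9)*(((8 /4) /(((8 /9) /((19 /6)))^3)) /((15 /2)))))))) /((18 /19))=11859211 /983040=12.06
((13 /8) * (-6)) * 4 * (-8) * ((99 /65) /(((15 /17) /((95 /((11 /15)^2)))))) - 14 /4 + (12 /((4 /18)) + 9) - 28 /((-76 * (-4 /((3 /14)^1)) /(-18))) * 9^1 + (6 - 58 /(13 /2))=1034611387 /10868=95197.96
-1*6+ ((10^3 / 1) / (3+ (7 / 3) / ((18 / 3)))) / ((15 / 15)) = 17634 / 61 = 289.08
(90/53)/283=90/14999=0.01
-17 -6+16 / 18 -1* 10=-289 / 9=-32.11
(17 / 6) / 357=1 / 126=0.01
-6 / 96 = -1 / 16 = -0.06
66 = 66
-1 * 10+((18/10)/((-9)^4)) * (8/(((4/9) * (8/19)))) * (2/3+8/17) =-412549/41310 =-9.99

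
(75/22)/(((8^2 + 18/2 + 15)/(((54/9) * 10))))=1125/484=2.32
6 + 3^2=15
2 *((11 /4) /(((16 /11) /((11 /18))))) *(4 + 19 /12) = 89177 /6912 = 12.90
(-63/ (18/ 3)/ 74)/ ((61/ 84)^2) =-0.27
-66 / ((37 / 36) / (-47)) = 111672 / 37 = 3018.16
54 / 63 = 6 / 7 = 0.86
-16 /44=-4 /11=-0.36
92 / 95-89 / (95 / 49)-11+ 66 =956 / 95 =10.06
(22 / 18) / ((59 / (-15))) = -0.31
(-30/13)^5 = -24300000/371293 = -65.45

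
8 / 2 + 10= 14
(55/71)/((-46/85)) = -4675/3266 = -1.43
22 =22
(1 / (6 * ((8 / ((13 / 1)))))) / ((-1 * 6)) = -13 / 288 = -0.05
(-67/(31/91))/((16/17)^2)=-1762033/7936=-222.03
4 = 4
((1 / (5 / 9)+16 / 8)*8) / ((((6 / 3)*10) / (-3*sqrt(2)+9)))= 342 / 25 - 114*sqrt(2) / 25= 7.23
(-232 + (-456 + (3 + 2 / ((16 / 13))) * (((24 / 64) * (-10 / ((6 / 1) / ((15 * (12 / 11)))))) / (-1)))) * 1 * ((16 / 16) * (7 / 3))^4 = -270743963 / 14256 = -18991.58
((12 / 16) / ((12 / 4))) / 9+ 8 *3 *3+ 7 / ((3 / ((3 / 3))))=2677 / 36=74.36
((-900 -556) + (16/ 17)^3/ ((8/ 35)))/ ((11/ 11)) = -7135408/ 4913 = -1452.35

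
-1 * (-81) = 81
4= 4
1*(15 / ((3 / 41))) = 205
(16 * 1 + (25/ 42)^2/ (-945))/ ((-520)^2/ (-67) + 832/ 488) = -21800920357/ 5496843879072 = -0.00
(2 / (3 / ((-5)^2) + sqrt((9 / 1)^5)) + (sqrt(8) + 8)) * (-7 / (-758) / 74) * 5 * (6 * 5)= 525 * sqrt(2) / 14023 + 4258975 / 28410598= 0.20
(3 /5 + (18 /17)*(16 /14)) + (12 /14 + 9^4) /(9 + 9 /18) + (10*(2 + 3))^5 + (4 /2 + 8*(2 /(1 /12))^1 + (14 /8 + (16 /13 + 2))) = 26243824869233 /83980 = 312500891.51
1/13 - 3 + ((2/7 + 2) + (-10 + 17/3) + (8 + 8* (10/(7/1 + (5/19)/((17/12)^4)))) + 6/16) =360624012535/24486949032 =14.73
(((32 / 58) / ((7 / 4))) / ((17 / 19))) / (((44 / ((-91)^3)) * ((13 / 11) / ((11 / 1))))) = -27691664 / 493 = -56169.70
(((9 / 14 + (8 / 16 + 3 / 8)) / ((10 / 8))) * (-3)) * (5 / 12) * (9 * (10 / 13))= -10.51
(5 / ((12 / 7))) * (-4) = -35 / 3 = -11.67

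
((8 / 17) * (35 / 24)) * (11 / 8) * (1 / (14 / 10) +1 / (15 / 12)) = 583 / 408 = 1.43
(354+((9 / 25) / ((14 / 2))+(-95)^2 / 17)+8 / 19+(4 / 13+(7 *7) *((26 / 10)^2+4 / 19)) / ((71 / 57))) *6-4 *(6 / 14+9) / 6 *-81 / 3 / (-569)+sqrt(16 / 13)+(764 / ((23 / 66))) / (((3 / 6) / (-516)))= -1540046221653401526 / 682782489025+4 *sqrt(13) / 13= -2255543.29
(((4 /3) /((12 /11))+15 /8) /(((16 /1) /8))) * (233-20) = 15833 /48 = 329.85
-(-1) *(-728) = -728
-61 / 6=-10.17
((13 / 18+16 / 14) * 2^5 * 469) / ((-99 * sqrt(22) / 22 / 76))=-19145920 * sqrt(22) / 891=-100788.24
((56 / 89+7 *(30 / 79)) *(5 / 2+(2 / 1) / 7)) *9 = 579501 / 7031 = 82.42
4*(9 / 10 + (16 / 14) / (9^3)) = 92014 / 25515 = 3.61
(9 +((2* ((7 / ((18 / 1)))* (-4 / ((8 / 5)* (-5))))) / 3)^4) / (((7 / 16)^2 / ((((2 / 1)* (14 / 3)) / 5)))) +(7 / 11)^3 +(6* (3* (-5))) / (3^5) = 87.66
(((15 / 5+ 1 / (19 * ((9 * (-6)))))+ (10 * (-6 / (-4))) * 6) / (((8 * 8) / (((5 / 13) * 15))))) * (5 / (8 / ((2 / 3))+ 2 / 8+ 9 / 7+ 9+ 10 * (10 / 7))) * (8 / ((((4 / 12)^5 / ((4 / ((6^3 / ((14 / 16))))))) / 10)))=2922145625 / 8149024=358.59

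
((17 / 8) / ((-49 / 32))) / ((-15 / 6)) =136 / 245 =0.56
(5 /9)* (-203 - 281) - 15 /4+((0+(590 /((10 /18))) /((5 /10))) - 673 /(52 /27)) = 351449 /234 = 1501.92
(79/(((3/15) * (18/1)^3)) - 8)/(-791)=0.01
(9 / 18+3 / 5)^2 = 121 / 100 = 1.21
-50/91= -0.55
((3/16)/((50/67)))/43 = 0.01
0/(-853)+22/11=2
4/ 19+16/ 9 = 340/ 171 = 1.99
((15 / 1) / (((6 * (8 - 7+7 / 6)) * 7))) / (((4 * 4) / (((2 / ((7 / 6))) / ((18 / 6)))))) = 15 / 2548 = 0.01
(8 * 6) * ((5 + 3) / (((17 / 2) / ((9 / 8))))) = 864 / 17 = 50.82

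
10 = 10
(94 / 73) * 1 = 94 / 73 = 1.29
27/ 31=0.87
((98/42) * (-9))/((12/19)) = -133/4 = -33.25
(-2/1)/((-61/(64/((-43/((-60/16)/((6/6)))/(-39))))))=-18720/2623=-7.14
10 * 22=220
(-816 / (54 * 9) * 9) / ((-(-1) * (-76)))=34 / 171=0.20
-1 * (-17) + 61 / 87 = 1540 / 87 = 17.70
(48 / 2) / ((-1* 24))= -1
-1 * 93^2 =-8649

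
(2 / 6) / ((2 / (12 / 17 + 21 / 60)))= 359 / 2040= 0.18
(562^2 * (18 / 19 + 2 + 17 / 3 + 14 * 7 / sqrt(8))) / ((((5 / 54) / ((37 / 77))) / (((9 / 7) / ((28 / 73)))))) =16964213543262 / 358435 + 51825499623 * sqrt(2) / 385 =237698237.06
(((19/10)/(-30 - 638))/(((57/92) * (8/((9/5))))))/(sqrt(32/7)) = -69 * sqrt(14)/534400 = -0.00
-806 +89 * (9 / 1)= -5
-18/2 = -9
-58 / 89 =-0.65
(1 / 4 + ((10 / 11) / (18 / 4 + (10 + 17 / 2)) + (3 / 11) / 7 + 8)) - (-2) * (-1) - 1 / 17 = 755043 / 120428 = 6.27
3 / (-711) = -1 / 237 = -0.00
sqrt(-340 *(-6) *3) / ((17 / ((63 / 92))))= 189 *sqrt(170) / 782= 3.15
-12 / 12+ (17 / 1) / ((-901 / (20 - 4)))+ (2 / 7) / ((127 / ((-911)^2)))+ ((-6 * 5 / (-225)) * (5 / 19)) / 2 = 5010933362 / 2685669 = 1865.80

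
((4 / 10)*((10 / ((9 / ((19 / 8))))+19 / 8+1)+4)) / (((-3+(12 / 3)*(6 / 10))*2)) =-721 / 216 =-3.34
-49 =-49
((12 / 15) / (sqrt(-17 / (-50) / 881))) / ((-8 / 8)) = -4 * sqrt(29954) / 17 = -40.72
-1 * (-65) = 65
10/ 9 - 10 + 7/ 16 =-1217/ 144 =-8.45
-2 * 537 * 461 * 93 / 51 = -15348534 / 17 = -902854.94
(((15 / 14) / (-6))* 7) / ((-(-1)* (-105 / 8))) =2 / 21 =0.10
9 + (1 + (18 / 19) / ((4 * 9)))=381 / 38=10.03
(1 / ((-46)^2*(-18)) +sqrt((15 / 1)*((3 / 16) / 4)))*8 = -1 / 4761 +3*sqrt(5) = 6.71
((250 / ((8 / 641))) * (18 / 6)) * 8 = 480750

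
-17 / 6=-2.83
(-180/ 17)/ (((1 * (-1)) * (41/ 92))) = 16560/ 697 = 23.76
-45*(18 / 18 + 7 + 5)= -585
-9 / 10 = -0.90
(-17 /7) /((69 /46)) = -34 /21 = -1.62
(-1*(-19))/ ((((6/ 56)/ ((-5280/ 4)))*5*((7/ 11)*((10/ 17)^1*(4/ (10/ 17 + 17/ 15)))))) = -4037044/ 75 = -53827.25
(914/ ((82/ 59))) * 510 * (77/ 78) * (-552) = -97413004920/ 533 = -182763611.48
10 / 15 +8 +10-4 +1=47 / 3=15.67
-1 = -1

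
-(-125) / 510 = 25 / 102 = 0.25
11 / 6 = 1.83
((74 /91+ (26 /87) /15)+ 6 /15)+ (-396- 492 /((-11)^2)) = -398.83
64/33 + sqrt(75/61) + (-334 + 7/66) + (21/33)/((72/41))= -262621/792 + 5*sqrt(183)/61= -330.48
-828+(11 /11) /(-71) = -58789 /71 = -828.01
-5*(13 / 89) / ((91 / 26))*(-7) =130 / 89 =1.46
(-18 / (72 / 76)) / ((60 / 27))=-171 / 20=-8.55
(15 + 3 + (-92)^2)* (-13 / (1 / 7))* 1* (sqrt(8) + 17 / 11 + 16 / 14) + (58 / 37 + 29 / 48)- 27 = -1543724* sqrt(2)- 40537795157 / 19536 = -4258185.88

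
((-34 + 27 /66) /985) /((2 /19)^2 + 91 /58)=-0.02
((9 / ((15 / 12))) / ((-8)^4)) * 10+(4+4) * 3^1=12297 / 512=24.02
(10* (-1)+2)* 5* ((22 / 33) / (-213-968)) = 80 / 3543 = 0.02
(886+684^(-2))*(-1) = -886.00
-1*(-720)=720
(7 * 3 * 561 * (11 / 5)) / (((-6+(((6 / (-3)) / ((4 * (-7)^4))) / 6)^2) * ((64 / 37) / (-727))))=180858034022323581 / 99615761260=1815556.41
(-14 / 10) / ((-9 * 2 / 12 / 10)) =9.33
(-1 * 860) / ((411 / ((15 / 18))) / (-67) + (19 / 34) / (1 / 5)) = 9795400 / 52019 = 188.30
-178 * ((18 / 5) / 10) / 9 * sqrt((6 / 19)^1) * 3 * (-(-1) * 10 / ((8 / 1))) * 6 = -801 * sqrt(114) / 95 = -90.02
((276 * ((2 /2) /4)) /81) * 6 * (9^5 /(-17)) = -301806 /17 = -17753.29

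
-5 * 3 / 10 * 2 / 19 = -3 / 19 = -0.16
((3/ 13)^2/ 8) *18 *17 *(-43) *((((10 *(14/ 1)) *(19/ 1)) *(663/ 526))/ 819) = -31875255/ 88894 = -358.58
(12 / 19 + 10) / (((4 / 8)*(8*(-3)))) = -101 / 114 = -0.89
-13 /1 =-13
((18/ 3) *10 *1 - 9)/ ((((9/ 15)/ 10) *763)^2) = 42500/ 1746507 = 0.02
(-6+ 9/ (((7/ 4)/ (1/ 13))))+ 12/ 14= -432/ 91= -4.75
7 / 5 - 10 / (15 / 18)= -53 / 5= -10.60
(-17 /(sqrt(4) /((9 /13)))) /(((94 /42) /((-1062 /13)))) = 1706103 /7943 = 214.79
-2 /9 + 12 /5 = 98 /45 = 2.18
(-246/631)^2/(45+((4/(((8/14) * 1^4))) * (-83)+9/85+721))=2571930/3132332587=0.00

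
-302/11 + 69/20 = -5281/220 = -24.00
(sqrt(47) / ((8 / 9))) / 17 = 9 * sqrt(47) / 136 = 0.45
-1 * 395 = -395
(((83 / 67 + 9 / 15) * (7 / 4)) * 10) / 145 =2156 / 9715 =0.22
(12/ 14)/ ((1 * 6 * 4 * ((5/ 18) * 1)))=9/ 70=0.13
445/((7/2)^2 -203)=-1780/763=-2.33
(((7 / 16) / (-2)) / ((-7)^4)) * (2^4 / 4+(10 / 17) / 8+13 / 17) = -47 / 106624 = -0.00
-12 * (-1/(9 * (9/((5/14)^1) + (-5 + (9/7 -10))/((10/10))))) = 70/603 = 0.12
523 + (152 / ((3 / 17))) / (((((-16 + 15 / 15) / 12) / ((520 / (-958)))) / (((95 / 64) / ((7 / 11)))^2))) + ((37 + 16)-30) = 5815668911 / 2253216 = 2581.05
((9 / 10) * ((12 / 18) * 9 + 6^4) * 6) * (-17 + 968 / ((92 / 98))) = 163993410 / 23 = 7130148.26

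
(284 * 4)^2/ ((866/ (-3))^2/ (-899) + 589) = 10441403136/ 4015643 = 2600.18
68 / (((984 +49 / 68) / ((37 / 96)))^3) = 4230589213 / 1037622848238769536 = 0.00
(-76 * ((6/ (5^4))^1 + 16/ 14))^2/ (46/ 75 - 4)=-220254163296/ 97234375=-2265.19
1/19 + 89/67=1758/1273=1.38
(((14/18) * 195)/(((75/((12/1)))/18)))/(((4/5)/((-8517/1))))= -4650282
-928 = -928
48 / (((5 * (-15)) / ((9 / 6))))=-24 / 25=-0.96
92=92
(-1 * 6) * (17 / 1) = -102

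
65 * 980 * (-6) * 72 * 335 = -9218664000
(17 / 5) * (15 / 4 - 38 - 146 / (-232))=-3315 / 29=-114.31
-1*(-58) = 58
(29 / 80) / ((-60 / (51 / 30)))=-493 / 48000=-0.01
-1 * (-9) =9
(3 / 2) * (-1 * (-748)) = 1122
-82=-82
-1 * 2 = -2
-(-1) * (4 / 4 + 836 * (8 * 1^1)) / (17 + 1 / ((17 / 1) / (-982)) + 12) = -113713 / 489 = -232.54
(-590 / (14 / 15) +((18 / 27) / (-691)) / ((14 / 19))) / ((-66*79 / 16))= 73384352 / 37830177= 1.94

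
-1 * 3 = -3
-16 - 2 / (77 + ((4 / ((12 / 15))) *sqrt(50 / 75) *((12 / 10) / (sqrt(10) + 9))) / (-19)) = 2 *(-105507 - 11723 *sqrt(10) + 16 *sqrt(6)) / (-2 *sqrt(6) + 1463 *sqrt(10) + 13167) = -16.03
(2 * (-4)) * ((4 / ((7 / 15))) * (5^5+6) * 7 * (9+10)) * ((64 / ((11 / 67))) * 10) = -1224426393600 / 11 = -111311490327.27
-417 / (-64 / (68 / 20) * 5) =4.43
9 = 9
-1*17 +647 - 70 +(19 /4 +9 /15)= 11307 /20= 565.35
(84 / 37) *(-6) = -504 / 37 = -13.62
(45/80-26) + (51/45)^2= -86951/3600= -24.15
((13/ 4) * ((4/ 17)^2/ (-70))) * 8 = -208/ 10115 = -0.02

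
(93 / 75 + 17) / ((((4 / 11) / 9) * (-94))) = -5643 / 1175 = -4.80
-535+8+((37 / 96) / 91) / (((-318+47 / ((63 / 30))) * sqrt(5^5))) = -527 - 37 * sqrt(5) / 322816000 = -527.00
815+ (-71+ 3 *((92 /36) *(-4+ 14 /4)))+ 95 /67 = 298117 /402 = 741.58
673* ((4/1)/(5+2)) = 384.57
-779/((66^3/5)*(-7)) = 3895/2012472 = 0.00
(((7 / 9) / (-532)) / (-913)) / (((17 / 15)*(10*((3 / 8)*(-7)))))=-1 / 18578637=-0.00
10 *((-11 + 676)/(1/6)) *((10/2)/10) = 19950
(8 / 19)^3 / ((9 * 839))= 512 / 51792309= 0.00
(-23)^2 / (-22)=-529 / 22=-24.05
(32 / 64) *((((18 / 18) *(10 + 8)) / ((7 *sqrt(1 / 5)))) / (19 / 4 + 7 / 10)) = 180 *sqrt(5) / 763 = 0.53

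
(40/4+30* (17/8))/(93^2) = 295/34596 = 0.01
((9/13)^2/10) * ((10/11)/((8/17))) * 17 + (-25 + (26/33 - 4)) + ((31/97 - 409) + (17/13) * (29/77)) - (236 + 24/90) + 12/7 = -101391626087/151471320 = -669.38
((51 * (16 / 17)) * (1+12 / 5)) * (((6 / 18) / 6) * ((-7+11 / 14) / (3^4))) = -1972 / 2835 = -0.70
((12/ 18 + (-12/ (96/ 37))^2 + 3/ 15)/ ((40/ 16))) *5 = 21367/ 480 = 44.51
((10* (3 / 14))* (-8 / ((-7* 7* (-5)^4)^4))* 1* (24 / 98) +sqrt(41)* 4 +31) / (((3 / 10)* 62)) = 20* sqrt(41) / 93 +1870639924102783202837 / 1122383954461669921875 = 3.04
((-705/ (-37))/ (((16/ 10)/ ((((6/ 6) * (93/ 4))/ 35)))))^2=4298769225/ 68690944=62.58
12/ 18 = 2/ 3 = 0.67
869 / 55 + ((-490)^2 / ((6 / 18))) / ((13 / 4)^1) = 14407027 / 65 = 221646.57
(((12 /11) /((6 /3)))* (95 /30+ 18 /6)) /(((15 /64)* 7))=2368 /1155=2.05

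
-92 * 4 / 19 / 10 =-184 / 95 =-1.94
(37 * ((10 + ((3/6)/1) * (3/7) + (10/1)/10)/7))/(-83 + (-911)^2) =5809/81324124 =0.00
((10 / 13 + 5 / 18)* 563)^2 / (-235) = -3805212845 / 2573532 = -1478.60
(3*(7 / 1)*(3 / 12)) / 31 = 21 / 124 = 0.17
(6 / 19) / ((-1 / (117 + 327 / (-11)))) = -27.56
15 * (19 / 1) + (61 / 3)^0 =286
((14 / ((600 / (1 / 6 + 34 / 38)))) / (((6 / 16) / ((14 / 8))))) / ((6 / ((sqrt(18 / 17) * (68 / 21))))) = 847 * sqrt(34) / 76950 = 0.06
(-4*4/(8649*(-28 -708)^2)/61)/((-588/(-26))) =-13/5251443636096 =-0.00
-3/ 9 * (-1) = 1/ 3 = 0.33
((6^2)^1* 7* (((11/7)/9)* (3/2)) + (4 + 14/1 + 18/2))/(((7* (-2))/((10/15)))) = -31/7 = -4.43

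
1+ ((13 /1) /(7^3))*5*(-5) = 18 /343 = 0.05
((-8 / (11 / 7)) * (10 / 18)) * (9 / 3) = -280 / 33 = -8.48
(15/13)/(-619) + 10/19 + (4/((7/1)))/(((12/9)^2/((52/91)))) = 5305102/7491757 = 0.71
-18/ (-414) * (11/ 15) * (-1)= -11/ 345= -0.03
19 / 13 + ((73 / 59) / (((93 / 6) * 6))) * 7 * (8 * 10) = 635693 / 71331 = 8.91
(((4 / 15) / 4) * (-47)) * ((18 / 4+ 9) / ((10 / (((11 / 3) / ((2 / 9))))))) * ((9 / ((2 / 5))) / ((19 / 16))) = -1322.43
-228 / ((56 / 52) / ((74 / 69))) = -36556 / 161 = -227.06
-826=-826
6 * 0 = 0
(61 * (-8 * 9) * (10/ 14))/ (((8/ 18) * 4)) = -24705/ 14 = -1764.64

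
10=10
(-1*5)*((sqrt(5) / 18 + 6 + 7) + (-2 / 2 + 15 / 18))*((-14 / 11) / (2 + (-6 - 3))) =-11.78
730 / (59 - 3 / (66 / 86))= 4015 / 303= 13.25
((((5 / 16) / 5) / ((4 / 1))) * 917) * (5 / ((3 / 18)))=13755 / 32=429.84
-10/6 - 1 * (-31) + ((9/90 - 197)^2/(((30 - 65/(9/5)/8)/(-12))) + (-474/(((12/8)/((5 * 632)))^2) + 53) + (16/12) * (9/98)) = -14186235084414797/6743625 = -2103651238.68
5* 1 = 5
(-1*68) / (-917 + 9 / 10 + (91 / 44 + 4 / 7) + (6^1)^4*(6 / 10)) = 20944 / 41845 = 0.50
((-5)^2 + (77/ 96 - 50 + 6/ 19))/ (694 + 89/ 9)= -18669/ 550240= -0.03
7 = 7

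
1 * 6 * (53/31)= 318/31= 10.26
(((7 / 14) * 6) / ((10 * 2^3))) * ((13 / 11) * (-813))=-31707 / 880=-36.03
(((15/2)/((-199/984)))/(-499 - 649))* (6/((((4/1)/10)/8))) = 5400/1393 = 3.88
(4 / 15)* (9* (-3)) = -36 / 5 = -7.20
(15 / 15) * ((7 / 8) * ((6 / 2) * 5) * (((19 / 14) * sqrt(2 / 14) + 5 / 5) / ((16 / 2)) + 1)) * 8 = 285 * sqrt(7) / 112 + 945 / 8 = 124.86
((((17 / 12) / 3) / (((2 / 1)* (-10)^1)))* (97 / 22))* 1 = -1649 / 15840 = -0.10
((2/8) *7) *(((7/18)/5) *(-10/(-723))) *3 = 49/8676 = 0.01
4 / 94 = 2 / 47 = 0.04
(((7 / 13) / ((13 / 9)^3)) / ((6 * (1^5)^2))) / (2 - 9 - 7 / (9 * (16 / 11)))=-0.00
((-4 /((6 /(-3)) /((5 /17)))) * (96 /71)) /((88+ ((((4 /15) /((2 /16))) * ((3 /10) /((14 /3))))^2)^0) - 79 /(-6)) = 5760 /739891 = 0.01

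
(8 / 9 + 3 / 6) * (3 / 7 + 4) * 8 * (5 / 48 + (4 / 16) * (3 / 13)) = 78275 / 9828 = 7.96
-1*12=-12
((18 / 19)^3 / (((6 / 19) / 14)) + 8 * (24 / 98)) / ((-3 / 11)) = -2571976 / 17689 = -145.40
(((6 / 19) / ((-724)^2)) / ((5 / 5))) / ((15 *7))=1 / 174288520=0.00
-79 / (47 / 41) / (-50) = 3239 / 2350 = 1.38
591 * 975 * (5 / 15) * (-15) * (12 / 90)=-384150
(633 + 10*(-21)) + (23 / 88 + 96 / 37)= 1386587 / 3256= 425.86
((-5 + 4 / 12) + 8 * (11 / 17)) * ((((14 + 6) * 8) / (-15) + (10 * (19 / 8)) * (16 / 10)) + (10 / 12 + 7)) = 2743 / 153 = 17.93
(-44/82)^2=484/1681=0.29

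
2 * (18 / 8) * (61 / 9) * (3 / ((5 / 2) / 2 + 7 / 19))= 2318 / 41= 56.54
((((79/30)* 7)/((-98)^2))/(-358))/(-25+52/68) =1343/6070935360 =0.00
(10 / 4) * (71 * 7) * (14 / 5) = 3479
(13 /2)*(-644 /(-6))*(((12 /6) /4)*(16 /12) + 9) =60697 /9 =6744.11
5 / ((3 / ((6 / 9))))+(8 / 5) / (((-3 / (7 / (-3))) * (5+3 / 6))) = 662 / 495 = 1.34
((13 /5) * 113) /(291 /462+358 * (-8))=-226226 /2204795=-0.10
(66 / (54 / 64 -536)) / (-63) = 704 / 359625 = 0.00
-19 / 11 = -1.73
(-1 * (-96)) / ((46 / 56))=116.87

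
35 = 35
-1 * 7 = -7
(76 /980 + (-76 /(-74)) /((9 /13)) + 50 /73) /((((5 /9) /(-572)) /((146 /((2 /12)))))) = -91814998704 /45325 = -2025703.23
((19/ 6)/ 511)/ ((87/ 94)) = 893/ 133371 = 0.01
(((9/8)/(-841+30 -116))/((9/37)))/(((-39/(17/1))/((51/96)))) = 10693/9255168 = 0.00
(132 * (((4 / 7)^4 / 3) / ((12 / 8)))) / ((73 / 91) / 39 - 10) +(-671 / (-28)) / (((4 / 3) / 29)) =101248456529 / 194368496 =520.91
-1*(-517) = 517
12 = 12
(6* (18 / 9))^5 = 248832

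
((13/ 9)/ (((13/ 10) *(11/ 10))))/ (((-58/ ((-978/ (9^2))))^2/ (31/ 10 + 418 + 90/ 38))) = 21377151710/ 1153220409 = 18.54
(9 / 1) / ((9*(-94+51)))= -1 / 43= -0.02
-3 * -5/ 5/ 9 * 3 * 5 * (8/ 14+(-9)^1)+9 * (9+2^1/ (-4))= 481/ 14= 34.36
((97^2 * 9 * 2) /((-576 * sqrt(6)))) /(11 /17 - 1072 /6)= 159953 * sqrt(6) /581056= 0.67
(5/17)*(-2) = -10/17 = -0.59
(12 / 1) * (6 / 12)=6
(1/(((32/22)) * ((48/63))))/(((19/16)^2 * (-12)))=-77/1444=-0.05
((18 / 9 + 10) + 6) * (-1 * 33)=-594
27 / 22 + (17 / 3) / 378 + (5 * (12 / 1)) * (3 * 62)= 69612668 / 6237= 11161.24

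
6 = 6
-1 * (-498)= 498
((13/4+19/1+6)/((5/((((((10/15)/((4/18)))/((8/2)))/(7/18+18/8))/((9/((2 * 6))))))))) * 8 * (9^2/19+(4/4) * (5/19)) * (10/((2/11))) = 7696656/1805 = 4264.08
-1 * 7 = -7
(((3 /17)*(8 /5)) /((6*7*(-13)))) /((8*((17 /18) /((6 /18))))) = -3 /131495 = -0.00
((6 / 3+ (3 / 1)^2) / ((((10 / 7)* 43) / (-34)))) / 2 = -1309 / 430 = -3.04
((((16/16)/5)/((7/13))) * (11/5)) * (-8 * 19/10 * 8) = -86944/875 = -99.36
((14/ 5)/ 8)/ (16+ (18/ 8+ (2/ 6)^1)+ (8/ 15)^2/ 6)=945/ 50303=0.02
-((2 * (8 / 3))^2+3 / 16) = -4123 / 144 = -28.63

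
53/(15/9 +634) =159/1907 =0.08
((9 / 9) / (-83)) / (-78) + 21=135955 / 6474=21.00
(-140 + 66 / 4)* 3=-741 / 2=-370.50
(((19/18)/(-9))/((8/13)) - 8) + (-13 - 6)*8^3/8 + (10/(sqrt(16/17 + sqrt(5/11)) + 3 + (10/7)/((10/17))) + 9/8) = -1585093/1296 + 10/(sqrt(sqrt(55)/11 + 16/17) + 38/7) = -1221.57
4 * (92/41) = 368/41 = 8.98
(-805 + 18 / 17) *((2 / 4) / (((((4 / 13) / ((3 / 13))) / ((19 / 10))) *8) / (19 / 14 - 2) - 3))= 7011171 / 204646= 34.26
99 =99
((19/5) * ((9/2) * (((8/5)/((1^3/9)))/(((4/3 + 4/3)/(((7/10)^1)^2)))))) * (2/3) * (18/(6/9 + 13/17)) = 34613649/91250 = 379.33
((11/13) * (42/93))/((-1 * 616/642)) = -321/806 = -0.40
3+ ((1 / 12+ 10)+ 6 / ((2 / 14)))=661 / 12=55.08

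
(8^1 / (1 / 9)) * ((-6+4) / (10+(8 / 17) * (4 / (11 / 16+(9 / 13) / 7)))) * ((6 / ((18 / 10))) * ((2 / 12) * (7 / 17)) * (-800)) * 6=512960000 / 40207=12757.98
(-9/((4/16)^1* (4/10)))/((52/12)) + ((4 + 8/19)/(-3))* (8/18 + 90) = -342466/2223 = -154.06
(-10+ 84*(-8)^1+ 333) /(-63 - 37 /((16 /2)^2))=22336 /4069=5.49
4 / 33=0.12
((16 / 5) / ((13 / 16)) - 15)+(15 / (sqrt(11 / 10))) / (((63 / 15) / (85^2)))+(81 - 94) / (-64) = -45171 / 4160+180625 *sqrt(110) / 77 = 24591.88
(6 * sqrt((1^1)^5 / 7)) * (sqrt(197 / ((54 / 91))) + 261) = sqrt(7) * (sqrt(107562) + 4698) / 21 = 633.21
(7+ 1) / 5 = 8 / 5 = 1.60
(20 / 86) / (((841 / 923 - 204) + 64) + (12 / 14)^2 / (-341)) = -154224070 / 92240071377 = -0.00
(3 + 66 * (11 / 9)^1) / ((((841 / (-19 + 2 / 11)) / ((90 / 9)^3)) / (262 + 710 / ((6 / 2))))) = -785128000 / 841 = -933564.80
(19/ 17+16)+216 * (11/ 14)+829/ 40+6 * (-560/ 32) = 488171/ 4760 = 102.56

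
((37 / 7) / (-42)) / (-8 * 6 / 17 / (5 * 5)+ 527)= -15725 / 65834538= -0.00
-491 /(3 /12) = -1964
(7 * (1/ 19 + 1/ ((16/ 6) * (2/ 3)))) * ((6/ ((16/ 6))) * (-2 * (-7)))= 82467/ 608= 135.64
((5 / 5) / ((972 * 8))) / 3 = 1 / 23328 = 0.00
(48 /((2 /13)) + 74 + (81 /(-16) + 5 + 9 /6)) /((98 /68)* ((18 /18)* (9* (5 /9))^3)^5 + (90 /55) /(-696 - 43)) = 856658407 /97246337890620104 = 0.00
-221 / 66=-3.35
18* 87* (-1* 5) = -7830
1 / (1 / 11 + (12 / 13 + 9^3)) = 143 / 104392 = 0.00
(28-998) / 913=-1.06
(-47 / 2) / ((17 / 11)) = -517 / 34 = -15.21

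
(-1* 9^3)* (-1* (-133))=-96957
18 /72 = 1 /4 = 0.25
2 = 2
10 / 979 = 0.01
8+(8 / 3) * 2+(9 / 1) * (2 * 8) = 472 / 3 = 157.33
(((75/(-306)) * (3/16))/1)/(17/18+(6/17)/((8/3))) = -225/5272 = -0.04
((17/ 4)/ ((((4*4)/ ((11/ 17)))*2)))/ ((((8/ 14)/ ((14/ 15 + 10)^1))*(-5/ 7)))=-22099/ 9600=-2.30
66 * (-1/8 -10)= -2673/4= -668.25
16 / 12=4 / 3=1.33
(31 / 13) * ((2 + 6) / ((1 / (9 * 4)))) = 8928 / 13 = 686.77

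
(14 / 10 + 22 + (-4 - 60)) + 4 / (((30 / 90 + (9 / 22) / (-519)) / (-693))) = -159024271 / 18985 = -8376.31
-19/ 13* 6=-114/ 13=-8.77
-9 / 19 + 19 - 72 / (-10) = 2444 / 95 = 25.73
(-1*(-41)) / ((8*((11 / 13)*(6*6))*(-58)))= -533 / 183744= -0.00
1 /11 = 0.09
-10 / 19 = -0.53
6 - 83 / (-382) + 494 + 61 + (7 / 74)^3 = 43437039133 / 77397784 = 561.22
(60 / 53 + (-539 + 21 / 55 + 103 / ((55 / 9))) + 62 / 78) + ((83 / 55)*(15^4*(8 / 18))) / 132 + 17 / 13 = -326761784 / 1250535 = -261.30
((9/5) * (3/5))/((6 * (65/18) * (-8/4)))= -0.02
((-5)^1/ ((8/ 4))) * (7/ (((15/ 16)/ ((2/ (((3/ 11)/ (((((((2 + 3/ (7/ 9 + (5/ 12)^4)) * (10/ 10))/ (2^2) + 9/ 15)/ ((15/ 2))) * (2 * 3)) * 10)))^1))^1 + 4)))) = -157349024/ 68535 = -2295.89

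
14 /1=14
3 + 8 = 11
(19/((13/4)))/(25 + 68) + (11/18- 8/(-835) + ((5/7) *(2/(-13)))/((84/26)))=192781853/296797410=0.65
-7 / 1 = -7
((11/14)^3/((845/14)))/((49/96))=31944/2028845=0.02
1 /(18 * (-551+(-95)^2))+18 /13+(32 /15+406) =4060198529 /9914580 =409.52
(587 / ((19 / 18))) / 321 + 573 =1168431 / 2033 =574.73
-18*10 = -180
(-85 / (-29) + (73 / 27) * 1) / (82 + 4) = 2206 / 33669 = 0.07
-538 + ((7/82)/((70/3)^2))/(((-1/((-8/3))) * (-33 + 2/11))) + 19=-1344300858/2590175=-519.00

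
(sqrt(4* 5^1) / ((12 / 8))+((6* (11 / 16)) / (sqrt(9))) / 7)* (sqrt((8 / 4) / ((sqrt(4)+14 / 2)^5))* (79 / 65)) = 869* sqrt(2) / 884520+316* sqrt(10) / 47385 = 0.02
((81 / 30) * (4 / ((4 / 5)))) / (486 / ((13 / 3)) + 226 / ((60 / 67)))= 5265 / 142163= 0.04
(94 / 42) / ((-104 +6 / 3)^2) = 47 / 218484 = 0.00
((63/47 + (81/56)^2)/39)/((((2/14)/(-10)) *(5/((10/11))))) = -1.12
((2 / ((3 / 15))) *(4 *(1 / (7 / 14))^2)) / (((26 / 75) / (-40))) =-240000 / 13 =-18461.54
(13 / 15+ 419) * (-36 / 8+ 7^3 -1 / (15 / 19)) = 31858433 / 225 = 141593.04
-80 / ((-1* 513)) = 80 / 513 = 0.16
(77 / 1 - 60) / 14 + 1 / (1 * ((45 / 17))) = 1003 / 630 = 1.59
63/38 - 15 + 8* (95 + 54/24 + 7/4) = 29589/38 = 778.66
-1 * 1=-1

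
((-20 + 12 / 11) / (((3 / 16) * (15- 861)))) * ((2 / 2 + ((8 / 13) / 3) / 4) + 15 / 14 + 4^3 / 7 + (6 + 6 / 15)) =3086528 / 1465695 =2.11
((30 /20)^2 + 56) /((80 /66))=7689 /160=48.06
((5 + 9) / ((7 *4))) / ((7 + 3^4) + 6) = 1 / 188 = 0.01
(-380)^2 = 144400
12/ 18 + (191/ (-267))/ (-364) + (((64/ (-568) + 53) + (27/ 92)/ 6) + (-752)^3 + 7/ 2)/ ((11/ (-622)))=318030481963225596/ 13225667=24046460716.37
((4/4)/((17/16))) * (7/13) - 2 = -330/221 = -1.49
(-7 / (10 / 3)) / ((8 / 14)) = -3.68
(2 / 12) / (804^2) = 1 / 3878496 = 0.00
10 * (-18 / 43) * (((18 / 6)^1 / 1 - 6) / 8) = 135 / 86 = 1.57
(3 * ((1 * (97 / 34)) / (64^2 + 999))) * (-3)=-873 / 173230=-0.01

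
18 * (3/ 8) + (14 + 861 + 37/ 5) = 889.15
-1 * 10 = -10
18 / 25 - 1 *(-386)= 9668 / 25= 386.72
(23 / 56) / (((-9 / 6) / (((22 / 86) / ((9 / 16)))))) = -1012 / 8127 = -0.12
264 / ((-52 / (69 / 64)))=-2277 / 416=-5.47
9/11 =0.82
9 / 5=1.80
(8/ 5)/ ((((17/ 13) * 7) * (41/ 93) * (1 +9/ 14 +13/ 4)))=38688/ 477445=0.08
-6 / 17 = -0.35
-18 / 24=-3 / 4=-0.75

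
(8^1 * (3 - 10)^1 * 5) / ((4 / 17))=-1190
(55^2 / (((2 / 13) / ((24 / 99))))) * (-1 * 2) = -28600 / 3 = -9533.33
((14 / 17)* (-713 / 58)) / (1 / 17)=-4991 / 29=-172.10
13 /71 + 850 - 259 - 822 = -16388 /71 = -230.82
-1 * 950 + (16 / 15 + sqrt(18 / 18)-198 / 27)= -14329 / 15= -955.27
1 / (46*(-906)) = -1 / 41676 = -0.00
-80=-80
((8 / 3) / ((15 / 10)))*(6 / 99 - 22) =-11584 / 297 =-39.00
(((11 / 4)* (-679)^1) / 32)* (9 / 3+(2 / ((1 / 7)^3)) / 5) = -5235769 / 640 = -8180.89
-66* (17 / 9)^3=-108086 / 243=-444.80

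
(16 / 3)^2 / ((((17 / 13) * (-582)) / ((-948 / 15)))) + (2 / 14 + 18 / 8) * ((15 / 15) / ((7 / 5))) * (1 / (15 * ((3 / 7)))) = 16380317 / 6233220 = 2.63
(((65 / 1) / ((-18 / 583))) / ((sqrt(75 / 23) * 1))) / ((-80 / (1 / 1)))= 7579 * sqrt(69) / 4320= 14.57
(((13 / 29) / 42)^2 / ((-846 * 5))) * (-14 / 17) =169 / 7620015060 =0.00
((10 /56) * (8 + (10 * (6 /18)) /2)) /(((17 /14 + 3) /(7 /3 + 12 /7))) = 12325 /7434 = 1.66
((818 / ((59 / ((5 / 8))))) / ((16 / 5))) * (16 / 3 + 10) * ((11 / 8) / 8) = 2586925 / 362496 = 7.14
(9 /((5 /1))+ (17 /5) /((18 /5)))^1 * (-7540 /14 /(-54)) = 93119 /3402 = 27.37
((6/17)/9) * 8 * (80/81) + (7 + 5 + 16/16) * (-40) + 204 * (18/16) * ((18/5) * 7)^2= 14997801002/103275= 145221.99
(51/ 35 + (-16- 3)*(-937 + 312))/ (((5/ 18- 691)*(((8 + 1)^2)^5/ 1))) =-831352/ 168587962890795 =-0.00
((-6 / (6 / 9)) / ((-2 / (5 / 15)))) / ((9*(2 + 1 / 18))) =0.08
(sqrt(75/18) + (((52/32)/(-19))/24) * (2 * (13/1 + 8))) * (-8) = -15.13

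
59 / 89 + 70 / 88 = 5711 / 3916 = 1.46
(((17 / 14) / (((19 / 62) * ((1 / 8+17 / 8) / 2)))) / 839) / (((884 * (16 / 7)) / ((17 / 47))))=527 / 701276472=0.00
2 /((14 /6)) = 6 /7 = 0.86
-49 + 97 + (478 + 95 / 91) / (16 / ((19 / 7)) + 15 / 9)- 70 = 1621939 / 39221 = 41.35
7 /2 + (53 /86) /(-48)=14395 /4128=3.49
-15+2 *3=-9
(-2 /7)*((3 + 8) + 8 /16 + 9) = -41 /7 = -5.86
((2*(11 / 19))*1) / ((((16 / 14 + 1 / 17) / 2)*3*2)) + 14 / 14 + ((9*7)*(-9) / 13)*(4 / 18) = -8.37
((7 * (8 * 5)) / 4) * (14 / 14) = 70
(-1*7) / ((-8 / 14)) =49 / 4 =12.25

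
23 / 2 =11.50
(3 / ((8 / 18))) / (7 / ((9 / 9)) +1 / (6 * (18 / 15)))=243 / 257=0.95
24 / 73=0.33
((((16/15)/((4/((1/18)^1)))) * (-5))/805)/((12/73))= -73/130410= -0.00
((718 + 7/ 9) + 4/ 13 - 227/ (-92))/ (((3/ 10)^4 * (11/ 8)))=155335900000/ 2397681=64785.89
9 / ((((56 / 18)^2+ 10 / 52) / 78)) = 1478412 / 20789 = 71.12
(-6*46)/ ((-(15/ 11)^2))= 11132/ 75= 148.43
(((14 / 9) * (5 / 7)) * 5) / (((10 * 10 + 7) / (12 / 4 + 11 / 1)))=700 / 963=0.73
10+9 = 19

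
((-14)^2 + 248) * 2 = 888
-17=-17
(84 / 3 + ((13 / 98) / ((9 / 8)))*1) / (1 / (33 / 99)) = 12400 / 1323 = 9.37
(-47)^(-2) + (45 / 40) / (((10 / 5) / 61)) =1212757 / 35344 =34.31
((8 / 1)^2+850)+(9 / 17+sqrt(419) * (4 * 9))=36 * sqrt(419)+15547 / 17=1651.43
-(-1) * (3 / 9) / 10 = 1 / 30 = 0.03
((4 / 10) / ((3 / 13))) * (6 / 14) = 26 / 35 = 0.74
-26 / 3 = -8.67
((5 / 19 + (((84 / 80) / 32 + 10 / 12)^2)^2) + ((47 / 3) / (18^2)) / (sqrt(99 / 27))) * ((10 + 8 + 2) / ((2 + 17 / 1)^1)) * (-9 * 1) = -213266790781459 / 27254587392000-235 * sqrt(33) / 5643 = -8.06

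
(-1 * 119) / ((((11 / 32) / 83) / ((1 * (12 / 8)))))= -474096 / 11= -43099.64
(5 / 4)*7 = 35 / 4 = 8.75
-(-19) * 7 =133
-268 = -268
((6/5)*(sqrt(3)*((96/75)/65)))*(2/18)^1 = 64*sqrt(3)/24375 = 0.00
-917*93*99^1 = -8442819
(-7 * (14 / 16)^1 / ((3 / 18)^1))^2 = 21609 / 16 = 1350.56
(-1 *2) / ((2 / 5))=-5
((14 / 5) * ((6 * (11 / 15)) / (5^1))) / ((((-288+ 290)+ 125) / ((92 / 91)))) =4048 / 206375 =0.02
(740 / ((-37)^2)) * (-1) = -20 / 37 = -0.54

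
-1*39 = -39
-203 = -203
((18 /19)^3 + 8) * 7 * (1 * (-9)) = -3824352 /6859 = -557.57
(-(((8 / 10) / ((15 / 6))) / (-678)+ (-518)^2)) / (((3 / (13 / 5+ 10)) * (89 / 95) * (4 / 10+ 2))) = -75612026042 / 150855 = -501223.20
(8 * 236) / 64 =59 / 2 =29.50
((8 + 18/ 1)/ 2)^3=2197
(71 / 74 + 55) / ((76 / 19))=4141 / 296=13.99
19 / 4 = 4.75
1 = 1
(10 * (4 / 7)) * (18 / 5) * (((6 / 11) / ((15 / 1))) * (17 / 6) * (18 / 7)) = 14688 / 2695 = 5.45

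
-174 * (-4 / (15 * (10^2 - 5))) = 232 / 475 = 0.49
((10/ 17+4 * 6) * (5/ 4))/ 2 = 1045/ 68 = 15.37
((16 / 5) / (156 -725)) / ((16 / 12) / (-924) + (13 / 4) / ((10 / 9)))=-0.00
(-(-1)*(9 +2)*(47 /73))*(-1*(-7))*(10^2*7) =2533300 /73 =34702.74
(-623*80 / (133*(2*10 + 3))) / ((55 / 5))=-7120 / 4807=-1.48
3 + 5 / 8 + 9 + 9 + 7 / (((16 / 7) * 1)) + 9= 539 / 16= 33.69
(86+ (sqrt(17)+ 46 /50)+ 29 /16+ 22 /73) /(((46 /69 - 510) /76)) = -148187973 /11154400 - 57 * sqrt(17) /382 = -13.90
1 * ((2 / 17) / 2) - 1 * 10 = -169 / 17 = -9.94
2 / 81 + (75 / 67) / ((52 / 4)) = 7817 / 70551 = 0.11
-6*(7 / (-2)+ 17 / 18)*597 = 9154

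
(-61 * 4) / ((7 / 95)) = -23180 / 7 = -3311.43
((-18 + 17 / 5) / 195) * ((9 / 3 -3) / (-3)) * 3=0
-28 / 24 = -1.17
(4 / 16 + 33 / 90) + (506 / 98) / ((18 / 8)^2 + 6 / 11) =495679 / 322420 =1.54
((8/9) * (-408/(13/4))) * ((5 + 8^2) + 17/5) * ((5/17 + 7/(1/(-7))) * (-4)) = -102309888/65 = -1573998.28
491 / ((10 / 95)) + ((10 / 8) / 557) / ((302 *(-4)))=12554147243 / 2691424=4664.50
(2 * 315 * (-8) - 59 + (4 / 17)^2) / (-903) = 5.65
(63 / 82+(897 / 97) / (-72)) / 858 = 0.00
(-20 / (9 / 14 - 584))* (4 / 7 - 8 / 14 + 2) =560 / 8167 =0.07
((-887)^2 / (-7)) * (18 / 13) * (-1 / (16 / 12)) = 21242763 / 182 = 116718.48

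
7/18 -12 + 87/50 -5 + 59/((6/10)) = 18779/225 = 83.46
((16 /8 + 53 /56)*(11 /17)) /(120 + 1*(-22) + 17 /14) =605 /31484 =0.02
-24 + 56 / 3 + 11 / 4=-31 / 12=-2.58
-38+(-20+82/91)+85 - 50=-2011/91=-22.10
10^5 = 100000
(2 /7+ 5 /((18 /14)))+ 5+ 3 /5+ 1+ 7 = 5599 /315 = 17.77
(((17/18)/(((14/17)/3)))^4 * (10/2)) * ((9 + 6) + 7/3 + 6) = 174393936025/10668672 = 16346.36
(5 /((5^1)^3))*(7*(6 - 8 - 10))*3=-252 /25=-10.08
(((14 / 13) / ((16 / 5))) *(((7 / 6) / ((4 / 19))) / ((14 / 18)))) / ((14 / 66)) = 9405 / 832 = 11.30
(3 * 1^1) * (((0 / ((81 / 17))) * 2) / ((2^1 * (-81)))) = 0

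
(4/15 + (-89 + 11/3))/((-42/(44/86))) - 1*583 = -7882699/13545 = -581.96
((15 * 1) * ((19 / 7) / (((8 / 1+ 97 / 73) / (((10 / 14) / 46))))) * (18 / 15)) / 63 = 6935 / 5372409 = 0.00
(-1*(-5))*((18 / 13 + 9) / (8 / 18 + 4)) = 1215 / 104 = 11.68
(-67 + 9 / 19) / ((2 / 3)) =-1896 / 19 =-99.79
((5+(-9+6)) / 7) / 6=1 / 21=0.05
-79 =-79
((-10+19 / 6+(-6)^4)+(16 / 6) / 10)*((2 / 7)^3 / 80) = 38683 / 102900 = 0.38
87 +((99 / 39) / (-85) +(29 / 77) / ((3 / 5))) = 22359787 / 255255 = 87.60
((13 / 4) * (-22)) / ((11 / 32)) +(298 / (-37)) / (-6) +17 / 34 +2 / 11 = -502993 / 2442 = -205.98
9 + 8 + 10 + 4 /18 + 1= 254 /9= 28.22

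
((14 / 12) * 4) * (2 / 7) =4 / 3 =1.33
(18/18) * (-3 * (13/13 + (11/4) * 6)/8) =-6.56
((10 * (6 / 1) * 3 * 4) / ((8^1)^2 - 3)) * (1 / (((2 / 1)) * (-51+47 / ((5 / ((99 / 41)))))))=-12300 / 58987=-0.21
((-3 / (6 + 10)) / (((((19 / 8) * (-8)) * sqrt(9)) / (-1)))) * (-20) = 5 / 76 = 0.07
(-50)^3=-125000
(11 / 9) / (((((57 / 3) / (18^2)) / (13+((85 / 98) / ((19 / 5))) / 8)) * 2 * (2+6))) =19213227 / 1132096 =16.97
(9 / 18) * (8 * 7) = 28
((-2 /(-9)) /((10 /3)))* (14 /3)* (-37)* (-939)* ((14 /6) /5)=1134938 /225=5044.17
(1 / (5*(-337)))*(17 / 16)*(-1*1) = 17 / 26960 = 0.00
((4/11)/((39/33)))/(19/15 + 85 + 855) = 60/183547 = 0.00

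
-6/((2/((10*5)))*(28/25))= -1875/14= -133.93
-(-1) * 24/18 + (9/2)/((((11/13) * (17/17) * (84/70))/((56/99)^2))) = 98876/35937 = 2.75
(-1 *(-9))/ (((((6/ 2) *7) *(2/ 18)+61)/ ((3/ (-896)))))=-81/ 170240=-0.00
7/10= 0.70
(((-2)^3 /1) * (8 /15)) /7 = -64 /105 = -0.61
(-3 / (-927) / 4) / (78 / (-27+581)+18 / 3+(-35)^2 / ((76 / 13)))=5263 / 1403014809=0.00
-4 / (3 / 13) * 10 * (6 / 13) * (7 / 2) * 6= -1680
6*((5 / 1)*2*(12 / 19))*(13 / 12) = 780 / 19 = 41.05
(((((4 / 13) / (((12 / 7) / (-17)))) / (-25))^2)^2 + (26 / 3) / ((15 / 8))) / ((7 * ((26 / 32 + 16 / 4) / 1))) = 66835948542736 / 487087773046875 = 0.14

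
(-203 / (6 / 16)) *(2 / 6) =-180.44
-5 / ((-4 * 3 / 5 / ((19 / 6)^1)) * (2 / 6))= 475 / 24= 19.79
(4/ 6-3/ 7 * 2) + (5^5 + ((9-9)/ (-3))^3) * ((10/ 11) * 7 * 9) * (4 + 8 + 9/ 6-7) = 268734331/ 231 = 1163352.08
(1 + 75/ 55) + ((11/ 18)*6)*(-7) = -769/ 33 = -23.30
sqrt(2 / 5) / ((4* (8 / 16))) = sqrt(10) / 10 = 0.32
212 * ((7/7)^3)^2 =212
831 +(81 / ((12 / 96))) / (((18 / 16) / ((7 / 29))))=28131 / 29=970.03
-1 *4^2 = -16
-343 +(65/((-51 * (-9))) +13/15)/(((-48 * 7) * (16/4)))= -528989477/1542240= -343.00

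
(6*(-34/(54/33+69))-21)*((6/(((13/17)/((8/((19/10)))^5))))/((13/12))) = -24814839398400000/108381329329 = -228958.62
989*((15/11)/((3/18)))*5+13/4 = 1780343/44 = 40462.34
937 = 937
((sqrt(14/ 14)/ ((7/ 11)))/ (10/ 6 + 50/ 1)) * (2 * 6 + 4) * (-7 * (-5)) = 528/ 31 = 17.03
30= 30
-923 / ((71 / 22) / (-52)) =14872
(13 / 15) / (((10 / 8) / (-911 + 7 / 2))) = -3146 / 5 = -629.20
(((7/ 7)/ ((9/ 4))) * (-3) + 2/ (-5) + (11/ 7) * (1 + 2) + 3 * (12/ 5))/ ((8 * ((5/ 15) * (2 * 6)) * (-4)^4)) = 1069/ 860160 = 0.00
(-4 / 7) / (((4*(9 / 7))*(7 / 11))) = -11 / 63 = -0.17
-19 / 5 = -3.80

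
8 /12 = 2 /3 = 0.67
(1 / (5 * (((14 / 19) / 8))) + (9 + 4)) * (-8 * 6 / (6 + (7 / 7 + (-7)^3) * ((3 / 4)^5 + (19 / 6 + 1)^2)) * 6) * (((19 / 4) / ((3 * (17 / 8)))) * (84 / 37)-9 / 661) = 54624844136448 / 44797793841115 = 1.22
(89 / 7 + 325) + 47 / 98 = 33143 / 98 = 338.19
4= 4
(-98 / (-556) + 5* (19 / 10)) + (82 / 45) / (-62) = 1870576 / 193905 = 9.65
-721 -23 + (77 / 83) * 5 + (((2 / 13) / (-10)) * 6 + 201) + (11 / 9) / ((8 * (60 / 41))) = -2509397083 / 4661280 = -538.35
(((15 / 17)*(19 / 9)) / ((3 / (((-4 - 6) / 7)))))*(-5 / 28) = 2375 / 14994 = 0.16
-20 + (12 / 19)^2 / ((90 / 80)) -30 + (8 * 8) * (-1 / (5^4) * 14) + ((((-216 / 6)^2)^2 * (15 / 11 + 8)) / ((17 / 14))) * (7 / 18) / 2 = 106254960319978 / 42191875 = 2518374.93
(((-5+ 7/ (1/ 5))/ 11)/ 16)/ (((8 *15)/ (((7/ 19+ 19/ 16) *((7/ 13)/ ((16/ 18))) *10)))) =0.01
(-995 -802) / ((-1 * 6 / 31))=18569 / 2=9284.50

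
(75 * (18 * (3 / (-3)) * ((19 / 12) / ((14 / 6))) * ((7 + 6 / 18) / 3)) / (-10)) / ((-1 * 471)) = -1045 / 2198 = -0.48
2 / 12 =1 / 6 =0.17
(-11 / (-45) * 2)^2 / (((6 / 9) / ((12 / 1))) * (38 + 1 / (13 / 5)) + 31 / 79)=994136 / 10501875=0.09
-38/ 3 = -12.67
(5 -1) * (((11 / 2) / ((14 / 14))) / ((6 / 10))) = 110 / 3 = 36.67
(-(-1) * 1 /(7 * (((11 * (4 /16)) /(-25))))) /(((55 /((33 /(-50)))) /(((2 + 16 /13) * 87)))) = 3132 /715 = 4.38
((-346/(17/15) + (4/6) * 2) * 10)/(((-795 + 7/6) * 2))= 155020/80971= 1.91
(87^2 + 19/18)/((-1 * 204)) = -136261/3672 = -37.11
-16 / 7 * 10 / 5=-32 / 7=-4.57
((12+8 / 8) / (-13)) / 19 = -1 / 19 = -0.05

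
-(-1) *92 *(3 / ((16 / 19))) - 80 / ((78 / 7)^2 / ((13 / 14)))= 153107 / 468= 327.15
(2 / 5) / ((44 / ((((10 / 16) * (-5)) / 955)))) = -1 / 33616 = -0.00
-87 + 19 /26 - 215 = -7833 /26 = -301.27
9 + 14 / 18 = 88 / 9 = 9.78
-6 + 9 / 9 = -5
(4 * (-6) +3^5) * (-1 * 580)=-127020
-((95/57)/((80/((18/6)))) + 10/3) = -163/48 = -3.40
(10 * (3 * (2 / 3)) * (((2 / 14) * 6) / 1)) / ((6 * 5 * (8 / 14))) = 1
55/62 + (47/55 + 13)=50269/3410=14.74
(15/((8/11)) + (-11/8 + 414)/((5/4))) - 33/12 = 13919/40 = 347.98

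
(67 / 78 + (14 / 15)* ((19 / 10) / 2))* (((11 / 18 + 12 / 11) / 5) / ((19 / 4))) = 1147148 / 9169875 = 0.13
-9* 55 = -495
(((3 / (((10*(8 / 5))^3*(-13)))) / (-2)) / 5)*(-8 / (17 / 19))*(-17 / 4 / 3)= 19 / 266240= 0.00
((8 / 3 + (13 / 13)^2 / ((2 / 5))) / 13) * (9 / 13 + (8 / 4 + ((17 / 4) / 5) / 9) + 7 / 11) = 2731441 / 2007720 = 1.36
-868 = -868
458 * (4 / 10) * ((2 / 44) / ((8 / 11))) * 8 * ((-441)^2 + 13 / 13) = 89072756 / 5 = 17814551.20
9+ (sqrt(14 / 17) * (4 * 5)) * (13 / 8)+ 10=19+ 65 * sqrt(238) / 34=48.49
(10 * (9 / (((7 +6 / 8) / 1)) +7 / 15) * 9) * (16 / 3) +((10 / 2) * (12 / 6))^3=55224 / 31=1781.42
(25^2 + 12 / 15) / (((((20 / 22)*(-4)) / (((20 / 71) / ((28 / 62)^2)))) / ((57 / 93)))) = -2896113 / 19880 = -145.68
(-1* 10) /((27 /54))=-20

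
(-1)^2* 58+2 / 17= 988 / 17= 58.12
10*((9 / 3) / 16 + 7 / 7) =95 / 8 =11.88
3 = 3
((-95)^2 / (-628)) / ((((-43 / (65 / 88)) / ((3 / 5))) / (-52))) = -4575675 / 594088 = -7.70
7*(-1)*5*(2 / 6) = -35 / 3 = -11.67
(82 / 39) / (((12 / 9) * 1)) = 41 / 26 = 1.58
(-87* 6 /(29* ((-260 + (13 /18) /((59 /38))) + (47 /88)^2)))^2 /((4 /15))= 20544520463216640 /1136464506466097449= 0.02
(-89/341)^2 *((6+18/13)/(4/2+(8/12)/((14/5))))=15968736/71047691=0.22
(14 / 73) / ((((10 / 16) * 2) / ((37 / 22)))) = 1036 / 4015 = 0.26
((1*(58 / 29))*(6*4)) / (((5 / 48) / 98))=225792 / 5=45158.40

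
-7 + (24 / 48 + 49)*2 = 92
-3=-3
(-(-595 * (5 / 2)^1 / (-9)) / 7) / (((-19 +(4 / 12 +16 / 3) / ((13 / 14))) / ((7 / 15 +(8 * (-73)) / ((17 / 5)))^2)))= 24804386893 / 461754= 53717.75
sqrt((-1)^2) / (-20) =-1 / 20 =-0.05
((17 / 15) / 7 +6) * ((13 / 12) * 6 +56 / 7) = 18763 / 210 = 89.35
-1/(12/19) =-19/12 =-1.58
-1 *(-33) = 33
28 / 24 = 7 / 6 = 1.17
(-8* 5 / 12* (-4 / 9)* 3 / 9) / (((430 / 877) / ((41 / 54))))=71914 / 94041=0.76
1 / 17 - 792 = -13463 / 17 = -791.94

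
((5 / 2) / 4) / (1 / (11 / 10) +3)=55 / 344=0.16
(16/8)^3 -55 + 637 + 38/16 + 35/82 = 194439/328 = 592.80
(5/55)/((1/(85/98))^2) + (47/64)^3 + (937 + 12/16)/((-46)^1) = -3172291078029/159240159232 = -19.92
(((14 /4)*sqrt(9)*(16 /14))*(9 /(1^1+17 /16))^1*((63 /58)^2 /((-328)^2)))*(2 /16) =35721 /497629792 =0.00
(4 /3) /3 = 0.44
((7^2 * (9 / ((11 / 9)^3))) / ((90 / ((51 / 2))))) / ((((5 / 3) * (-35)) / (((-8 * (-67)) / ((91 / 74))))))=-1106000892 / 2162875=-511.36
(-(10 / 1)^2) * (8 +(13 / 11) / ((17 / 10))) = -162600 / 187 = -869.52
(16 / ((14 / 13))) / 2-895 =-6213 / 7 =-887.57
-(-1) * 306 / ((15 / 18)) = 1836 / 5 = 367.20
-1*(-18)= 18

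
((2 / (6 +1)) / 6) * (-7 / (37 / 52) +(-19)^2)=4331 / 259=16.72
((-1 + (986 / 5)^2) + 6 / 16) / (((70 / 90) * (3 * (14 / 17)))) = 396649593 / 19600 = 20237.22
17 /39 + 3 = 134 /39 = 3.44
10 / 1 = 10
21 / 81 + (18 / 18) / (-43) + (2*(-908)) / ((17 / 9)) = -18970726 / 19737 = -961.18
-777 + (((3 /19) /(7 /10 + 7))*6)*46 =-1128471 /1463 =-771.34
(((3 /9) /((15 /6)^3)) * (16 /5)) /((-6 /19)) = -1216 /5625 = -0.22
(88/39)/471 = 88/18369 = 0.00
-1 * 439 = -439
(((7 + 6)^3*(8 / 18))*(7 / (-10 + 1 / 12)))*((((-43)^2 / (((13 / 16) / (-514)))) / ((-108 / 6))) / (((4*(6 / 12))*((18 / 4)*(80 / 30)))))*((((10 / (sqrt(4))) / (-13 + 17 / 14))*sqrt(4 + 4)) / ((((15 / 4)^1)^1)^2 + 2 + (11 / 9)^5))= 279763469346816*sqrt(2) / 3319700483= 119181.02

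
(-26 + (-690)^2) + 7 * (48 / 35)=2380418 / 5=476083.60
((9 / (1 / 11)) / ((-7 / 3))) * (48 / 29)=-14256 / 203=-70.23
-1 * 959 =-959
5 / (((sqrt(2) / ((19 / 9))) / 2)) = 95 * sqrt(2) / 9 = 14.93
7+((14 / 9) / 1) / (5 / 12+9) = 2429 / 339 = 7.17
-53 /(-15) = 53 /15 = 3.53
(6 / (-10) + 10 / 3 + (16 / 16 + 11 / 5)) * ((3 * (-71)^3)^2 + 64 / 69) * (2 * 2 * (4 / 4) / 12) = 1415994918407089 / 621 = 2280185053795.63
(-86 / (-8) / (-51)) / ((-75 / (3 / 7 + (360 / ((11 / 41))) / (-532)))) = -43903 / 7461300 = -0.01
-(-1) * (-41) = -41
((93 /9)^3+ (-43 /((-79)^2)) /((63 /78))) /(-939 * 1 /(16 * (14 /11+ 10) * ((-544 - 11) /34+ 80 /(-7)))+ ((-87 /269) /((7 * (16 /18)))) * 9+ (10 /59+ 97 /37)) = 5007540336443277493600 /11395583976682623213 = 439.43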